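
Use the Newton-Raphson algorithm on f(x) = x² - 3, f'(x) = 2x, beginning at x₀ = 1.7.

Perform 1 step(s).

f(x) = x² - 3
f'(x) = 2x
x₀ = 1.7

Newton-Raphson formula: x_{n+1} = x_n - f(x_n)/f'(x_n)

Iteration 1:
  f(1.700000) = -0.110000
  f'(1.700000) = 3.400000
  x_1 = 1.700000 - (-0.110000)/3.400000 = 1.732353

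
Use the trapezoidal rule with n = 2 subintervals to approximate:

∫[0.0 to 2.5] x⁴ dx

f(x) = x⁴
a = 0.0, b = 2.5, n = 2
h = (b - a)/n = 1.250000

Trapezoidal rule: (h/2)[f(x₀) + 2f(x₁) + 2f(x₂) + ... + f(xₙ)]

x_0 = 0.0000, f(x_0) = 0.000000, coefficient = 1
x_1 = 1.2500, f(x_1) = 2.441406, coefficient = 2
x_2 = 2.5000, f(x_2) = 39.062500, coefficient = 1

I ≈ (1.250000/2) × 43.945312 = 27.465820
Exact value: 19.531250
Error: 7.934570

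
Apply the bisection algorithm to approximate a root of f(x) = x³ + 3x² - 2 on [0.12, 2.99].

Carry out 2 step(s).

f(x) = x³ + 3x² - 2
Initial interval: [0.12, 2.99]

Iteration 1:
  c_1 = (0.120000 + 2.990000)/2 = 1.555000
  f(c_1) = f(1.555000) = 9.014104
  f(a) × f(c) < 0, new interval: [0.120000, 1.555000]
Iteration 2:
  c_2 = (0.120000 + 1.555000)/2 = 0.837500
  f(c_2) = f(0.837500) = 0.691646
  f(a) × f(c) < 0, new interval: [0.120000, 0.837500]

After 2 iteration(s), the approximation is c_2 = 0.837500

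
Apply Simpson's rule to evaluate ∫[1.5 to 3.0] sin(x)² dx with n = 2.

f(x) = sin(x)²
a = 1.5, b = 3.0, n = 2
h = (b - a)/n = 0.750000

Simpson's rule: (h/3)[f(x₀) + 4f(x₁) + 2f(x₂) + ... + f(xₙ)]

x_0 = 1.5000, f(x_0) = 0.994996, coefficient = 1
x_1 = 2.2500, f(x_1) = 0.605398, coefficient = 4
x_2 = 3.0000, f(x_2) = 0.019915, coefficient = 1

I ≈ (0.750000/3) × 3.436503 = 0.859126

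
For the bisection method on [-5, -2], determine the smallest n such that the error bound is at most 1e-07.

We need (b-a)/2^n ≤ 1e-07
(-2 - (-5))/2^n ≤ 1e-07
3/2^n ≤ 1e-07
2^n ≥ 30000000
n ≥ log₂(30000000) = 24.84
n ≥ 25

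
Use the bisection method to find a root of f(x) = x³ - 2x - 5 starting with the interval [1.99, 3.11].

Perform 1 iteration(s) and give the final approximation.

f(x) = x³ - 2x - 5
Initial interval: [1.99, 3.11]

Iteration 1:
  c_1 = (1.990000 + 3.110000)/2 = 2.550000
  f(c_1) = f(2.550000) = 6.481375
  f(a) × f(c) < 0, new interval: [1.990000, 2.550000]

After 1 iteration(s), the approximation is c_1 = 2.550000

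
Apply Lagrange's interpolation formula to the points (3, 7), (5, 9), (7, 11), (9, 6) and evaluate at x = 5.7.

Lagrange interpolation formula:
P(x) = Σ yᵢ × Lᵢ(x)
where Lᵢ(x) = Π_{j≠i} (x - xⱼ)/(xᵢ - xⱼ)

L_0(5.7) = (5.7 - 5)/(3 - 5) × (5.7 - 7)/(3 - 7) × (5.7 - 9)/(3 - 9) = -0.062563
L_1(5.7) = (5.7 - 3)/(5 - 3) × (5.7 - 7)/(5 - 7) × (5.7 - 9)/(5 - 9) = 0.723937
L_2(5.7) = (5.7 - 3)/(7 - 3) × (5.7 - 5)/(7 - 5) × (5.7 - 9)/(7 - 9) = 0.389813
L_3(5.7) = (5.7 - 3)/(9 - 3) × (5.7 - 5)/(9 - 5) × (5.7 - 7)/(9 - 7) = -0.051188

P(5.7) = 7×L_0(5.7) + 9×L_1(5.7) + 11×L_2(5.7) + 6×L_3(5.7)
P(5.7) = 10.058312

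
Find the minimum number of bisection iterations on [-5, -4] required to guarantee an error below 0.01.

We need (b-a)/2^n ≤ 0.01
(-4 - (-5))/2^n ≤ 0.01
1/2^n ≤ 0.01
2^n ≥ 100
n ≥ log₂(100) = 6.64
n ≥ 7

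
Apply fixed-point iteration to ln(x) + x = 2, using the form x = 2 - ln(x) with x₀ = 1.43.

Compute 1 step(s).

Equation: ln(x) + x = 2
Fixed-point form: x = 2 - ln(x)
x₀ = 1.43

x_1 = g(1.430000) = 1.642326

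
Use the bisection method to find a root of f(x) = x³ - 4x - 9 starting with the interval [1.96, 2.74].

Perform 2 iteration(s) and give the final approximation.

f(x) = x³ - 4x - 9
Initial interval: [1.96, 2.74]

Iteration 1:
  c_1 = (1.960000 + 2.740000)/2 = 2.350000
  f(c_1) = f(2.350000) = -5.422125
  f(a) × f(c) ≥ 0, new interval: [2.350000, 2.740000]
Iteration 2:
  c_2 = (2.350000 + 2.740000)/2 = 2.545000
  f(c_2) = f(2.545000) = -2.695971
  f(a) × f(c) ≥ 0, new interval: [2.545000, 2.740000]

After 2 iteration(s), the approximation is c_2 = 2.545000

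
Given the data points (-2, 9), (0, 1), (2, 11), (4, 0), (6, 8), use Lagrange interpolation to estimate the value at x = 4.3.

Lagrange interpolation formula:
P(x) = Σ yᵢ × Lᵢ(x)
where Lᵢ(x) = Π_{j≠i} (x - xⱼ)/(xᵢ - xⱼ)

L_0(4.3) = (4.3 - 0)/(-2 - 0) × (4.3 - 2)/(-2 - 2) × (4.3 - 4)/(-2 - 4) × (4.3 - 6)/(-2 - 6) = -0.013135
L_1(4.3) = (4.3 - (-2))/(0 - (-2)) × (4.3 - 2)/(0 - 2) × (4.3 - 4)/(0 - 4) × (4.3 - 6)/(0 - 6) = 0.076978
L_2(4.3) = (4.3 - (-2))/(2 - (-2)) × (4.3 - 0)/(2 - 0) × (4.3 - 4)/(2 - 4) × (4.3 - 6)/(2 - 6) = -0.215873
L_3(4.3) = (4.3 - (-2))/(4 - (-2)) × (4.3 - 0)/(4 - 0) × (4.3 - 2)/(4 - 2) × (4.3 - 6)/(4 - 6) = 1.103353
L_4(4.3) = (4.3 - (-2))/(6 - (-2)) × (4.3 - 0)/(6 - 0) × (4.3 - 2)/(6 - 2) × (4.3 - 4)/(6 - 4) = 0.048677

P(4.3) = 9×L_0(4.3) + 1×L_1(4.3) + 11×L_2(4.3) + 0×L_3(4.3) + 8×L_4(4.3)
P(4.3) = -2.026427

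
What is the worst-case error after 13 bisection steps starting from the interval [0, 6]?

Bisection error bound: |error| ≤ (b-a)/2^n
|error| ≤ (6 - 0)/2^13 = 6/2^13
|error| ≤ 0.0007324219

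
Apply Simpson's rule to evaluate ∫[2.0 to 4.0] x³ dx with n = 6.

f(x) = x³
a = 2.0, b = 4.0, n = 6
h = (b - a)/n = 0.333333

Simpson's rule: (h/3)[f(x₀) + 4f(x₁) + 2f(x₂) + ... + f(xₙ)]

x_0 = 2.0000, f(x_0) = 8.000000, coefficient = 1
x_1 = 2.3333, f(x_1) = 12.703704, coefficient = 4
x_2 = 2.6667, f(x_2) = 18.962963, coefficient = 2
x_3 = 3.0000, f(x_3) = 27.000000, coefficient = 4
x_4 = 3.3333, f(x_4) = 37.037037, coefficient = 2
x_5 = 3.6667, f(x_5) = 49.296296, coefficient = 4
x_6 = 4.0000, f(x_6) = 64.000000, coefficient = 1

I ≈ (0.333333/3) × 540.000000 = 60.000000
Exact value: 60.000000
Error: 0.000000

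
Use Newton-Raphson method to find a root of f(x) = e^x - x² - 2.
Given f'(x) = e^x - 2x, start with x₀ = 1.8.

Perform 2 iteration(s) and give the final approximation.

f(x) = e^x - x² - 2
f'(x) = e^x - 2x
x₀ = 1.8

Newton-Raphson formula: x_{n+1} = x_n - f(x_n)/f'(x_n)

Iteration 1:
  f(1.800000) = 0.809647
  f'(1.800000) = 2.449647
  x_1 = 1.800000 - 0.809647/2.449647 = 1.469484
Iteration 2:
  f(1.469484) = 0.187608
  f'(1.469484) = 1.408024
  x_2 = 1.469484 - 0.187608/1.408024 = 1.336242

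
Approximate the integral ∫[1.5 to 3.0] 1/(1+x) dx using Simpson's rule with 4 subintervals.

f(x) = 1/(1+x)
a = 1.5, b = 3.0, n = 4
h = (b - a)/n = 0.375000

Simpson's rule: (h/3)[f(x₀) + 4f(x₁) + 2f(x₂) + ... + f(xₙ)]

x_0 = 1.5000, f(x_0) = 0.400000, coefficient = 1
x_1 = 1.8750, f(x_1) = 0.347826, coefficient = 4
x_2 = 2.2500, f(x_2) = 0.307692, coefficient = 2
x_3 = 2.6250, f(x_3) = 0.275862, coefficient = 4
x_4 = 3.0000, f(x_4) = 0.250000, coefficient = 1

I ≈ (0.375000/3) × 3.760137 = 0.470017
Exact value: 0.470004
Error: 0.000014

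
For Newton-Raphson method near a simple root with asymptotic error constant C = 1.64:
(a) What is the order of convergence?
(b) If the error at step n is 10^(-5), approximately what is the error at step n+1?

(a) Newton-Raphson has quadratic (order 2) convergence near simple roots.
    This means |e_{n+1}| ≈ C|e_n|².

(b) With |e_n| = 10^(-5) and C = 1.64:
    |e_{n+1}| ≈ 1.64 × (10^(-5))² = 1.64 × 10^(-10)

(a) 2 (quadratic); (b) |e_{n+1}| ≈ 1.640e-10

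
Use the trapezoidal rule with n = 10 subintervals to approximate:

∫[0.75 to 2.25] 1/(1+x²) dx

f(x) = 1/(1+x²)
a = 0.75, b = 2.25, n = 10
h = (b - a)/n = 0.150000

Trapezoidal rule: (h/2)[f(x₀) + 2f(x₁) + 2f(x₂) + ... + f(xₙ)]

x_0 = 0.7500, f(x_0) = 0.640000, coefficient = 1
x_1 = 0.9000, f(x_1) = 0.552486, coefficient = 2
x_2 = 1.0500, f(x_2) = 0.475624, coefficient = 2
x_3 = 1.2000, f(x_3) = 0.409836, coefficient = 2
x_4 = 1.3500, f(x_4) = 0.354296, coefficient = 2
x_5 = 1.5000, f(x_5) = 0.307692, coefficient = 2
x_6 = 1.6500, f(x_6) = 0.268637, coefficient = 2
x_7 = 1.8000, f(x_7) = 0.235849, coefficient = 2
x_8 = 1.9500, f(x_8) = 0.208225, coefficient = 2
x_9 = 2.1000, f(x_9) = 0.184843, coefficient = 2
x_10 = 2.2500, f(x_10) = 0.164948, coefficient = 1

I ≈ (0.150000/2) × 6.799925 = 0.509994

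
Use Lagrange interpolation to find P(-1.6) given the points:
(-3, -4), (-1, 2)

Lagrange interpolation formula:
P(x) = Σ yᵢ × Lᵢ(x)
where Lᵢ(x) = Π_{j≠i} (x - xⱼ)/(xᵢ - xⱼ)

L_0(-1.6) = (-1.6 - (-1))/(-3 - (-1)) = 0.300000
L_1(-1.6) = (-1.6 - (-3))/(-1 - (-3)) = 0.700000

P(-1.6) = (-4)×L_0(-1.6) + 2×L_1(-1.6)
P(-1.6) = 0.200000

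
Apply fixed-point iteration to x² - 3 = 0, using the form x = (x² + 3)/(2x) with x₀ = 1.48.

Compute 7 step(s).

Equation: x² - 3 = 0
Fixed-point form: x = (x² + 3)/(2x)
x₀ = 1.48

x_1 = g(1.480000) = 1.753514
x_2 = g(1.753514) = 1.732182
x_3 = g(1.732182) = 1.732051
x_4 = g(1.732051) = 1.732051
x_5 = g(1.732051) = 1.732051
x_6 = g(1.732051) = 1.732051
x_7 = g(1.732051) = 1.732051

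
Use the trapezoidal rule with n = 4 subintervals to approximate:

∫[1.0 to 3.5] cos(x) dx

f(x) = cos(x)
a = 1.0, b = 3.5, n = 4
h = (b - a)/n = 0.625000

Trapezoidal rule: (h/2)[f(x₀) + 2f(x₁) + 2f(x₂) + ... + f(xₙ)]

x_0 = 1.0000, f(x_0) = 0.540302, coefficient = 1
x_1 = 1.6250, f(x_1) = -0.054177, coefficient = 2
x_2 = 2.2500, f(x_2) = -0.628174, coefficient = 2
x_3 = 2.8750, f(x_3) = -0.964674, coefficient = 2
x_4 = 3.5000, f(x_4) = -0.936457, coefficient = 1

I ≈ (0.625000/2) × -3.690204 = -1.153189
Exact value: -1.192254
Error: 0.039065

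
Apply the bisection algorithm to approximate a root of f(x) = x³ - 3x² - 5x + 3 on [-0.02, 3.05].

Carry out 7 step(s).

f(x) = x³ - 3x² - 5x + 3
Initial interval: [-0.02, 3.05]

Iteration 1:
  c_1 = (-0.020000 + 3.050000)/2 = 1.515000
  f(c_1) = f(1.515000) = -7.983409
  f(a) × f(c) < 0, new interval: [-0.020000, 1.515000]
Iteration 2:
  c_2 = (-0.020000 + 1.515000)/2 = 0.747500
  f(c_2) = f(0.747500) = -1.996098
  f(a) × f(c) < 0, new interval: [-0.020000, 0.747500]
Iteration 3:
  c_3 = (-0.020000 + 0.747500)/2 = 0.363750
  f(c_3) = f(0.363750) = 0.832437
  f(a) × f(c) ≥ 0, new interval: [0.363750, 0.747500]
Iteration 4:
  c_4 = (0.363750 + 0.747500)/2 = 0.555625
  f(c_4) = f(0.555625) = -0.532750
  f(a) × f(c) < 0, new interval: [0.363750, 0.555625]
Iteration 5:
  c_5 = (0.363750 + 0.555625)/2 = 0.459687
  f(c_5) = f(0.459687) = 0.164762
  f(a) × f(c) ≥ 0, new interval: [0.459687, 0.555625]
Iteration 6:
  c_6 = (0.459687 + 0.555625)/2 = 0.507656
  f(c_6) = f(0.507656) = -0.180595
  f(a) × f(c) < 0, new interval: [0.459687, 0.507656]
Iteration 7:
  c_7 = (0.459687 + 0.507656)/2 = 0.483672
  f(c_7) = f(0.483672) = -0.007025
  f(a) × f(c) < 0, new interval: [0.459687, 0.483672]

After 7 iteration(s), the approximation is c_7 = 0.483672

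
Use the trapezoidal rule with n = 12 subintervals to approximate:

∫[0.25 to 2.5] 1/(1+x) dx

f(x) = 1/(1+x)
a = 0.25, b = 2.5, n = 12
h = (b - a)/n = 0.187500

Trapezoidal rule: (h/2)[f(x₀) + 2f(x₁) + 2f(x₂) + ... + f(xₙ)]

x_0 = 0.2500, f(x_0) = 0.800000, coefficient = 1
x_1 = 0.4375, f(x_1) = 0.695652, coefficient = 2
x_2 = 0.6250, f(x_2) = 0.615385, coefficient = 2
x_3 = 0.8125, f(x_3) = 0.551724, coefficient = 2
x_4 = 1.0000, f(x_4) = 0.500000, coefficient = 2
x_5 = 1.1875, f(x_5) = 0.457143, coefficient = 2
x_6 = 1.3750, f(x_6) = 0.421053, coefficient = 2
x_7 = 1.5625, f(x_7) = 0.390244, coefficient = 2
x_8 = 1.7500, f(x_8) = 0.363636, coefficient = 2
x_9 = 1.9375, f(x_9) = 0.340426, coefficient = 2
x_10 = 2.1250, f(x_10) = 0.320000, coefficient = 2
x_11 = 2.3125, f(x_11) = 0.301887, coefficient = 2
x_12 = 2.5000, f(x_12) = 0.285714, coefficient = 1

I ≈ (0.187500/2) × 11.000012 = 1.031251
Exact value: 1.029619
Error: 0.001632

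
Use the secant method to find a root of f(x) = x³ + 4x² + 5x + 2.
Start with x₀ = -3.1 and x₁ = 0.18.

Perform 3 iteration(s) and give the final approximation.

f(x) = x³ + 4x² + 5x + 2
x₀ = -3.1, x₁ = 0.18

Secant formula: x_{n+1} = x_n - f(x_n)(x_n - x_{n-1})/(f(x_n) - f(x_{n-1}))

Iteration 1:
  f(-3.100000) = -4.851000
  f(0.180000) = 3.035432
  x_2 = 0.180000 - 3.035432×(0.180000 - (-3.100000))/(3.035432 - (-4.851000))
       = -1.082449
Iteration 2:
  f(0.180000) = 3.035432
  f(-1.082449) = 0.006237
  x_3 = -1.082449 - 0.006237×(-1.082449 - 0.180000)/(0.006237 - 3.035432)
       = -1.085048
Iteration 3:
  f(-1.082449) = 0.006237
  f(-1.085048) = 0.006618
  x_4 = -1.085048 - 0.006618×(-1.085048 - (-1.082449))/(0.006618 - 0.006237)
       = -1.039860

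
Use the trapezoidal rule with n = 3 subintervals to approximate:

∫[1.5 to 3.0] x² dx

f(x) = x²
a = 1.5, b = 3.0, n = 3
h = (b - a)/n = 0.500000

Trapezoidal rule: (h/2)[f(x₀) + 2f(x₁) + 2f(x₂) + ... + f(xₙ)]

x_0 = 1.5000, f(x_0) = 2.250000, coefficient = 1
x_1 = 2.0000, f(x_1) = 4.000000, coefficient = 2
x_2 = 2.5000, f(x_2) = 6.250000, coefficient = 2
x_3 = 3.0000, f(x_3) = 9.000000, coefficient = 1

I ≈ (0.500000/2) × 31.750000 = 7.937500
Exact value: 7.875000
Error: 0.062500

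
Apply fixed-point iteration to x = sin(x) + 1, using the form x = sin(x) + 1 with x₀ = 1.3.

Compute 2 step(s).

Equation: x = sin(x) + 1
Fixed-point form: x = sin(x) + 1
x₀ = 1.3

x_1 = g(1.300000) = 1.963558
x_2 = g(1.963558) = 1.923856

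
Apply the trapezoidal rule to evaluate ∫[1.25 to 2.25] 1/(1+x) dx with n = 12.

f(x) = 1/(1+x)
a = 1.25, b = 2.25, n = 12
h = (b - a)/n = 0.083333

Trapezoidal rule: (h/2)[f(x₀) + 2f(x₁) + 2f(x₂) + ... + f(xₙ)]

x_0 = 1.2500, f(x_0) = 0.444444, coefficient = 1
x_1 = 1.3333, f(x_1) = 0.428571, coefficient = 2
x_2 = 1.4167, f(x_2) = 0.413793, coefficient = 2
x_3 = 1.5000, f(x_3) = 0.400000, coefficient = 2
x_4 = 1.5833, f(x_4) = 0.387097, coefficient = 2
x_5 = 1.6667, f(x_5) = 0.375000, coefficient = 2
x_6 = 1.7500, f(x_6) = 0.363636, coefficient = 2
x_7 = 1.8333, f(x_7) = 0.352941, coefficient = 2
x_8 = 1.9167, f(x_8) = 0.342857, coefficient = 2
x_9 = 2.0000, f(x_9) = 0.333333, coefficient = 2
x_10 = 2.0833, f(x_10) = 0.324324, coefficient = 2
x_11 = 2.1667, f(x_11) = 0.315789, coefficient = 2
x_12 = 2.2500, f(x_12) = 0.307692, coefficient = 1

I ≈ (0.083333/2) × 8.826823 = 0.367784
Exact value: 0.367725
Error: 0.000060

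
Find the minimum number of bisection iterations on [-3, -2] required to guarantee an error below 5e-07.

We need (b-a)/2^n ≤ 5e-07
(-2 - (-3))/2^n ≤ 5e-07
1/2^n ≤ 5e-07
2^n ≥ 2000000
n ≥ log₂(2000000) = 20.93
n ≥ 21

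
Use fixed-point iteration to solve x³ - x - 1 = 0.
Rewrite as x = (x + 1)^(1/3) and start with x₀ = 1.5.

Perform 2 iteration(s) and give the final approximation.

Equation: x³ - x - 1 = 0
Fixed-point form: x = (x + 1)^(1/3)
x₀ = 1.5

x_1 = g(1.500000) = 1.357209
x_2 = g(1.357209) = 1.330861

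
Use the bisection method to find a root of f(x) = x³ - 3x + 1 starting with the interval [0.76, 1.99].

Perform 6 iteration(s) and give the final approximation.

f(x) = x³ - 3x + 1
Initial interval: [0.76, 1.99]

Iteration 1:
  c_1 = (0.760000 + 1.990000)/2 = 1.375000
  f(c_1) = f(1.375000) = -0.525391
  f(a) × f(c) ≥ 0, new interval: [1.375000, 1.990000]
Iteration 2:
  c_2 = (1.375000 + 1.990000)/2 = 1.682500
  f(c_2) = f(1.682500) = 0.715332
  f(a) × f(c) < 0, new interval: [1.375000, 1.682500]
Iteration 3:
  c_3 = (1.375000 + 1.682500)/2 = 1.528750
  f(c_3) = f(1.528750) = -0.013444
  f(a) × f(c) ≥ 0, new interval: [1.528750, 1.682500]
Iteration 4:
  c_4 = (1.528750 + 1.682500)/2 = 1.605625
  f(c_4) = f(1.605625) = 0.322477
  f(a) × f(c) < 0, new interval: [1.528750, 1.605625]
Iteration 5:
  c_5 = (1.528750 + 1.605625)/2 = 1.567188
  f(c_5) = f(1.567188) = 0.147570
  f(a) × f(c) < 0, new interval: [1.528750, 1.567188]
Iteration 6:
  c_6 = (1.528750 + 1.567188)/2 = 1.547969
  f(c_6) = f(1.547969) = 0.065348
  f(a) × f(c) < 0, new interval: [1.528750, 1.547969]

After 6 iteration(s), the approximation is c_6 = 1.547969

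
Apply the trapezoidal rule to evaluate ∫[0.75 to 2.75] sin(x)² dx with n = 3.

f(x) = sin(x)²
a = 0.75, b = 2.75, n = 3
h = (b - a)/n = 0.666667

Trapezoidal rule: (h/2)[f(x₀) + 2f(x₁) + 2f(x₂) + ... + f(xₙ)]

x_0 = 0.7500, f(x_0) = 0.464631, coefficient = 1
x_1 = 1.4167, f(x_1) = 0.976432, coefficient = 2
x_2 = 2.0833, f(x_2) = 0.759518, coefficient = 2
x_3 = 2.7500, f(x_3) = 0.145665, coefficient = 1

I ≈ (0.666667/2) × 4.082195 = 1.360732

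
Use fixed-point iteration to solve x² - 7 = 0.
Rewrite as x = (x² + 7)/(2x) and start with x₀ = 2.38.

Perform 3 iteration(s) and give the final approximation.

Equation: x² - 7 = 0
Fixed-point form: x = (x² + 7)/(2x)
x₀ = 2.38

x_1 = g(2.380000) = 2.660588
x_2 = g(2.660588) = 2.645793
x_3 = g(2.645793) = 2.645751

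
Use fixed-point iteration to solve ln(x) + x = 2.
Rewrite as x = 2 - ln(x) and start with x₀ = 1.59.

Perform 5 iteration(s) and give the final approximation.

Equation: ln(x) + x = 2
Fixed-point form: x = 2 - ln(x)
x₀ = 1.59

x_1 = g(1.590000) = 1.536266
x_2 = g(1.536266) = 1.570645
x_3 = g(1.570645) = 1.548514
x_4 = g(1.548514) = 1.562705
x_5 = g(1.562705) = 1.553582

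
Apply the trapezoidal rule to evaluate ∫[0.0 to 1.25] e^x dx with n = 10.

f(x) = e^x
a = 0.0, b = 1.25, n = 10
h = (b - a)/n = 0.125000

Trapezoidal rule: (h/2)[f(x₀) + 2f(x₁) + 2f(x₂) + ... + f(xₙ)]

x_0 = 0.0000, f(x_0) = 1.000000, coefficient = 1
x_1 = 0.1250, f(x_1) = 1.133148, coefficient = 2
x_2 = 0.2500, f(x_2) = 1.284025, coefficient = 2
x_3 = 0.3750, f(x_3) = 1.454991, coefficient = 2
x_4 = 0.5000, f(x_4) = 1.648721, coefficient = 2
x_5 = 0.6250, f(x_5) = 1.868246, coefficient = 2
x_6 = 0.7500, f(x_6) = 2.117000, coefficient = 2
x_7 = 0.8750, f(x_7) = 2.398875, coefficient = 2
x_8 = 1.0000, f(x_8) = 2.718282, coefficient = 2
x_9 = 1.1250, f(x_9) = 3.080217, coefficient = 2
x_10 = 1.2500, f(x_10) = 3.490343, coefficient = 1

I ≈ (0.125000/2) × 39.897356 = 2.493585
Exact value: 2.490343
Error: 0.003242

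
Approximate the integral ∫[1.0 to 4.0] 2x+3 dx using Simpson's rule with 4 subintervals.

f(x) = 2x+3
a = 1.0, b = 4.0, n = 4
h = (b - a)/n = 0.750000

Simpson's rule: (h/3)[f(x₀) + 4f(x₁) + 2f(x₂) + ... + f(xₙ)]

x_0 = 1.0000, f(x_0) = 5.000000, coefficient = 1
x_1 = 1.7500, f(x_1) = 6.500000, coefficient = 4
x_2 = 2.5000, f(x_2) = 8.000000, coefficient = 2
x_3 = 3.2500, f(x_3) = 9.500000, coefficient = 4
x_4 = 4.0000, f(x_4) = 11.000000, coefficient = 1

I ≈ (0.750000/3) × 96.000000 = 24.000000
Exact value: 24.000000
Error: 0.000000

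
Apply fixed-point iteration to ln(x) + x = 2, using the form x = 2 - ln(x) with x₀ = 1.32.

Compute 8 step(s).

Equation: ln(x) + x = 2
Fixed-point form: x = 2 - ln(x)
x₀ = 1.32

x_1 = g(1.320000) = 1.722368
x_2 = g(1.722368) = 1.456300
x_3 = g(1.456300) = 1.624101
x_4 = g(1.624101) = 1.515045
x_5 = g(1.515045) = 1.584555
x_6 = g(1.584555) = 1.539697
x_7 = g(1.539697) = 1.568415
x_8 = g(1.568415) = 1.549935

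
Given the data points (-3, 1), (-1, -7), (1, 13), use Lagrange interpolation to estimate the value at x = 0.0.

Lagrange interpolation formula:
P(x) = Σ yᵢ × Lᵢ(x)
where Lᵢ(x) = Π_{j≠i} (x - xⱼ)/(xᵢ - xⱼ)

L_0(0.0) = (0.0 - (-1))/(-3 - (-1)) × (0.0 - 1)/(-3 - 1) = -0.125000
L_1(0.0) = (0.0 - (-3))/(-1 - (-3)) × (0.0 - 1)/(-1 - 1) = 0.750000
L_2(0.0) = (0.0 - (-3))/(1 - (-3)) × (0.0 - (-1))/(1 - (-1)) = 0.375000

P(0.0) = 1×L_0(0.0) + (-7)×L_1(0.0) + 13×L_2(0.0)
P(0.0) = -0.500000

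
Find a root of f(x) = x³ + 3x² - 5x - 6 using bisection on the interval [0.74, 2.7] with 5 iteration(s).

f(x) = x³ + 3x² - 5x - 6
Initial interval: [0.74, 2.7]

Iteration 1:
  c_1 = (0.740000 + 2.700000)/2 = 1.720000
  f(c_1) = f(1.720000) = -0.636352
  f(a) × f(c) ≥ 0, new interval: [1.720000, 2.700000]
Iteration 2:
  c_2 = (1.720000 + 2.700000)/2 = 2.210000
  f(c_2) = f(2.210000) = 8.396161
  f(a) × f(c) < 0, new interval: [1.720000, 2.210000]
Iteration 3:
  c_3 = (1.720000 + 2.210000)/2 = 1.965000
  f(c_3) = f(1.965000) = 3.345982
  f(a) × f(c) < 0, new interval: [1.720000, 1.965000]
Iteration 4:
  c_4 = (1.720000 + 1.965000)/2 = 1.842500
  f(c_4) = f(1.842500) = 1.226849
  f(a) × f(c) < 0, new interval: [1.720000, 1.842500]
Iteration 5:
  c_5 = (1.720000 + 1.842500)/2 = 1.781250
  f(c_5) = f(1.781250) = 0.263947
  f(a) × f(c) < 0, new interval: [1.720000, 1.781250]

After 5 iteration(s), the approximation is c_5 = 1.781250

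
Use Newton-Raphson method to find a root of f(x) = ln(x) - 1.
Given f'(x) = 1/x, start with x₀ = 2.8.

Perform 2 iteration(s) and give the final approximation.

f(x) = ln(x) - 1
f'(x) = 1/x
x₀ = 2.8

Newton-Raphson formula: x_{n+1} = x_n - f(x_n)/f'(x_n)

Iteration 1:
  f(2.800000) = 0.029619
  f'(2.800000) = 0.357143
  x_1 = 2.800000 - 0.029619/0.357143 = 2.717066
Iteration 2:
  f(2.717066) = -0.000448
  f'(2.717066) = 0.368044
  x_2 = 2.717066 - (-0.000448)/0.368044 = 2.718282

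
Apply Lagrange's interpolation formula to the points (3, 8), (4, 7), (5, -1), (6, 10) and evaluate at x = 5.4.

Lagrange interpolation formula:
P(x) = Σ yᵢ × Lᵢ(x)
where Lᵢ(x) = Π_{j≠i} (x - xⱼ)/(xᵢ - xⱼ)

L_0(5.4) = (5.4 - 4)/(3 - 4) × (5.4 - 5)/(3 - 5) × (5.4 - 6)/(3 - 6) = 0.056000
L_1(5.4) = (5.4 - 3)/(4 - 3) × (5.4 - 5)/(4 - 5) × (5.4 - 6)/(4 - 6) = -0.288000
L_2(5.4) = (5.4 - 3)/(5 - 3) × (5.4 - 4)/(5 - 4) × (5.4 - 6)/(5 - 6) = 1.008000
L_3(5.4) = (5.4 - 3)/(6 - 3) × (5.4 - 4)/(6 - 4) × (5.4 - 5)/(6 - 5) = 0.224000

P(5.4) = 8×L_0(5.4) + 7×L_1(5.4) + (-1)×L_2(5.4) + 10×L_3(5.4)
P(5.4) = -0.336000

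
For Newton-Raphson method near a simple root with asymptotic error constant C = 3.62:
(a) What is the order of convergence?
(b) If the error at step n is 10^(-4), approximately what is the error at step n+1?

(a) Newton-Raphson has quadratic (order 2) convergence near simple roots.
    This means |e_{n+1}| ≈ C|e_n|².

(b) With |e_n| = 10^(-4) and C = 3.62:
    |e_{n+1}| ≈ 3.62 × (10^(-4))² = 3.62 × 10^(-8)

(a) 2 (quadratic); (b) |e_{n+1}| ≈ 3.620e-08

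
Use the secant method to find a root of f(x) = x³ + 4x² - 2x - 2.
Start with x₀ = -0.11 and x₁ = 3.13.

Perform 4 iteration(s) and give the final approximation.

f(x) = x³ + 4x² - 2x - 2
x₀ = -0.11, x₁ = 3.13

Secant formula: x_{n+1} = x_n - f(x_n)(x_n - x_{n-1})/(f(x_n) - f(x_{n-1}))

Iteration 1:
  f(-0.110000) = -1.732931
  f(3.130000) = 61.591897
  x_2 = 3.130000 - 61.591897×(3.130000 - (-0.110000))/(61.591897 - (-1.732931))
       = -0.021335
Iteration 2:
  f(3.130000) = 61.591897
  f(-0.021335) = -1.955519
  x_3 = -0.021335 - (-1.955519)×(-0.021335 - 3.130000)/(-1.955519 - 61.591897)
       = 0.075640
Iteration 3:
  f(-0.021335) = -1.955519
  f(0.075640) = -2.127961
  x_4 = 0.075640 - (-2.127961)×(0.075640 - (-0.021335))/(-2.127961 - (-1.955519))
       = -1.121042
Iteration 4:
  f(0.075640) = -2.127961
  f(-1.121042) = 3.860172
  x_5 = -1.121042 - 3.860172×(-1.121042 - 0.075640)/(3.860172 - (-2.127961))
       = -0.349617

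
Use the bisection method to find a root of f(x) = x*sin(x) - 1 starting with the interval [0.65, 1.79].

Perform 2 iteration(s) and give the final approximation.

f(x) = x*sin(x) - 1
Initial interval: [0.65, 1.79]

Iteration 1:
  c_1 = (0.650000 + 1.790000)/2 = 1.220000
  f(c_1) = f(1.220000) = 0.145701
  f(a) × f(c) < 0, new interval: [0.650000, 1.220000]
Iteration 2:
  c_2 = (0.650000 + 1.220000)/2 = 0.935000
  f(c_2) = f(0.935000) = -0.247700
  f(a) × f(c) ≥ 0, new interval: [0.935000, 1.220000]

After 2 iteration(s), the approximation is c_2 = 0.935000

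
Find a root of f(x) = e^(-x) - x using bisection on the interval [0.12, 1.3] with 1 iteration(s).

f(x) = e^(-x) - x
Initial interval: [0.12, 1.3]

Iteration 1:
  c_1 = (0.120000 + 1.300000)/2 = 0.710000
  f(c_1) = f(0.710000) = -0.218356
  f(a) × f(c) < 0, new interval: [0.120000, 0.710000]

After 1 iteration(s), the approximation is c_1 = 0.710000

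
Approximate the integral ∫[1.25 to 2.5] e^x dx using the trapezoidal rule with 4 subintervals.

f(x) = e^x
a = 1.25, b = 2.5, n = 4
h = (b - a)/n = 0.312500

Trapezoidal rule: (h/2)[f(x₀) + 2f(x₁) + 2f(x₂) + ... + f(xₙ)]

x_0 = 1.2500, f(x_0) = 3.490343, coefficient = 1
x_1 = 1.5625, f(x_1) = 4.770733, coefficient = 2
x_2 = 1.8750, f(x_2) = 6.520819, coefficient = 2
x_3 = 2.1875, f(x_3) = 8.912903, coefficient = 2
x_4 = 2.5000, f(x_4) = 12.182494, coefficient = 1

I ≈ (0.312500/2) × 56.081747 = 8.762773
Exact value: 8.692151
Error: 0.070622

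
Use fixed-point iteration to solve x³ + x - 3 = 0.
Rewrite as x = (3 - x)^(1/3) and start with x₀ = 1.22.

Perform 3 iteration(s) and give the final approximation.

Equation: x³ + x - 3 = 0
Fixed-point form: x = (3 - x)^(1/3)
x₀ = 1.22

x_1 = g(1.220000) = 1.211918
x_2 = g(1.211918) = 1.213750
x_3 = g(1.213750) = 1.213335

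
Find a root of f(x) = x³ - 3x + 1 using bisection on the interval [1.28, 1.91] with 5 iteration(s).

f(x) = x³ - 3x + 1
Initial interval: [1.28, 1.91]

Iteration 1:
  c_1 = (1.280000 + 1.910000)/2 = 1.595000
  f(c_1) = f(1.595000) = 0.272720
  f(a) × f(c) < 0, new interval: [1.280000, 1.595000]
Iteration 2:
  c_2 = (1.280000 + 1.595000)/2 = 1.437500
  f(c_2) = f(1.437500) = -0.342041
  f(a) × f(c) ≥ 0, new interval: [1.437500, 1.595000]
Iteration 3:
  c_3 = (1.437500 + 1.595000)/2 = 1.516250
  f(c_3) = f(1.516250) = -0.062870
  f(a) × f(c) ≥ 0, new interval: [1.516250, 1.595000]
Iteration 4:
  c_4 = (1.516250 + 1.595000)/2 = 1.555625
  f(c_4) = f(1.555625) = 0.097689
  f(a) × f(c) < 0, new interval: [1.516250, 1.555625]
Iteration 5:
  c_5 = (1.516250 + 1.555625)/2 = 1.535937
  f(c_5) = f(1.535937) = 0.015624
  f(a) × f(c) < 0, new interval: [1.516250, 1.535937]

After 5 iteration(s), the approximation is c_5 = 1.535937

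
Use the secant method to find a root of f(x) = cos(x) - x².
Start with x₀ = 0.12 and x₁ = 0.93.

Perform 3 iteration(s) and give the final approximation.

f(x) = cos(x) - x²
x₀ = 0.12, x₁ = 0.93

Secant formula: x_{n+1} = x_n - f(x_n)(x_n - x_{n-1})/(f(x_n) - f(x_{n-1}))

Iteration 1:
  f(0.120000) = 0.978409
  f(0.930000) = -0.267066
  x_2 = 0.930000 - (-0.267066)×(0.930000 - 0.120000)/(-0.267066 - 0.978409)
       = 0.756312
Iteration 2:
  f(0.930000) = -0.267066
  f(0.756312) = 0.155363
  x_3 = 0.756312 - 0.155363×(0.756312 - 0.930000)/(0.155363 - (-0.267066))
       = 0.820192
Iteration 3:
  f(0.756312) = 0.155363
  f(0.820192) = 0.009366
  x_4 = 0.820192 - 0.009366×(0.820192 - 0.756312)/(0.009366 - 0.155363)
       = 0.824290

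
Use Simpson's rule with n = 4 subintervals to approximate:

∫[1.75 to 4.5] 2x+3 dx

f(x) = 2x+3
a = 1.75, b = 4.5, n = 4
h = (b - a)/n = 0.687500

Simpson's rule: (h/3)[f(x₀) + 4f(x₁) + 2f(x₂) + ... + f(xₙ)]

x_0 = 1.7500, f(x_0) = 6.500000, coefficient = 1
x_1 = 2.4375, f(x_1) = 7.875000, coefficient = 4
x_2 = 3.1250, f(x_2) = 9.250000, coefficient = 2
x_3 = 3.8125, f(x_3) = 10.625000, coefficient = 4
x_4 = 4.5000, f(x_4) = 12.000000, coefficient = 1

I ≈ (0.687500/3) × 111.000000 = 25.437500
Exact value: 25.437500
Error: 0.000000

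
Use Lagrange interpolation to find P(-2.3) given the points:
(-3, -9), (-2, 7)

Lagrange interpolation formula:
P(x) = Σ yᵢ × Lᵢ(x)
where Lᵢ(x) = Π_{j≠i} (x - xⱼ)/(xᵢ - xⱼ)

L_0(-2.3) = (-2.3 - (-2))/(-3 - (-2)) = 0.300000
L_1(-2.3) = (-2.3 - (-3))/(-2 - (-3)) = 0.700000

P(-2.3) = (-9)×L_0(-2.3) + 7×L_1(-2.3)
P(-2.3) = 2.200000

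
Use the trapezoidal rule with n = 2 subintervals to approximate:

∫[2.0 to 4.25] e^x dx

f(x) = e^x
a = 2.0, b = 4.25, n = 2
h = (b - a)/n = 1.125000

Trapezoidal rule: (h/2)[f(x₀) + 2f(x₁) + 2f(x₂) + ... + f(xₙ)]

x_0 = 2.0000, f(x_0) = 7.389056, coefficient = 1
x_1 = 3.1250, f(x_1) = 22.759895, coefficient = 2
x_2 = 4.2500, f(x_2) = 70.105412, coefficient = 1

I ≈ (1.125000/2) × 123.014259 = 69.195520
Exact value: 62.716356
Error: 6.479164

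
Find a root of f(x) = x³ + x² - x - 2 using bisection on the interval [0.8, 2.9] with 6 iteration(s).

f(x) = x³ + x² - x - 2
Initial interval: [0.8, 2.9]

Iteration 1:
  c_1 = (0.800000 + 2.900000)/2 = 1.850000
  f(c_1) = f(1.850000) = 5.904125
  f(a) × f(c) < 0, new interval: [0.800000, 1.850000]
Iteration 2:
  c_2 = (0.800000 + 1.850000)/2 = 1.325000
  f(c_2) = f(1.325000) = 0.756828
  f(a) × f(c) < 0, new interval: [0.800000, 1.325000]
Iteration 3:
  c_3 = (0.800000 + 1.325000)/2 = 1.062500
  f(c_3) = f(1.062500) = -0.734131
  f(a) × f(c) ≥ 0, new interval: [1.062500, 1.325000]
Iteration 4:
  c_4 = (1.062500 + 1.325000)/2 = 1.193750
  f(c_4) = f(1.193750) = -0.067571
  f(a) × f(c) ≥ 0, new interval: [1.193750, 1.325000]
Iteration 5:
  c_5 = (1.193750 + 1.325000)/2 = 1.259375
  f(c_5) = f(1.259375) = 0.324051
  f(a) × f(c) < 0, new interval: [1.193750, 1.259375]
Iteration 6:
  c_6 = (1.193750 + 1.259375)/2 = 1.226562
  f(c_6) = f(1.226562) = 0.123202
  f(a) × f(c) < 0, new interval: [1.193750, 1.226562]

After 6 iteration(s), the approximation is c_6 = 1.226562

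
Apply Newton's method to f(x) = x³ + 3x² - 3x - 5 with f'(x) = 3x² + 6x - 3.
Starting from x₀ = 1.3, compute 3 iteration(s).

f(x) = x³ + 3x² - 3x - 5
f'(x) = 3x² + 6x - 3
x₀ = 1.3

Newton-Raphson formula: x_{n+1} = x_n - f(x_n)/f'(x_n)

Iteration 1:
  f(1.300000) = -1.633000
  f'(1.300000) = 9.870000
  x_1 = 1.300000 - (-1.633000)/9.870000 = 1.465451
Iteration 2:
  f(1.465451) = 0.193410
  f'(1.465451) = 12.235344
  x_2 = 1.465451 - 0.193410/12.235344 = 1.449643
Iteration 3:
  f(1.449643) = 0.001844
  f'(1.449643) = 12.002259
  x_3 = 1.449643 - 0.001844/12.002259 = 1.449490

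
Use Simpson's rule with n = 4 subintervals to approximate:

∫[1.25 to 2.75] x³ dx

f(x) = x³
a = 1.25, b = 2.75, n = 4
h = (b - a)/n = 0.375000

Simpson's rule: (h/3)[f(x₀) + 4f(x₁) + 2f(x₂) + ... + f(xₙ)]

x_0 = 1.2500, f(x_0) = 1.953125, coefficient = 1
x_1 = 1.6250, f(x_1) = 4.291016, coefficient = 4
x_2 = 2.0000, f(x_2) = 8.000000, coefficient = 2
x_3 = 2.3750, f(x_3) = 13.396484, coefficient = 4
x_4 = 2.7500, f(x_4) = 20.796875, coefficient = 1

I ≈ (0.375000/3) × 109.500000 = 13.687500
Exact value: 13.687500
Error: 0.000000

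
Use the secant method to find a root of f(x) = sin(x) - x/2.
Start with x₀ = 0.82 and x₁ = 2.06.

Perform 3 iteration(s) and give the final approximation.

f(x) = sin(x) - x/2
x₀ = 0.82, x₁ = 2.06

Secant formula: x_{n+1} = x_n - f(x_n)(x_n - x_{n-1})/(f(x_n) - f(x_{n-1}))

Iteration 1:
  f(0.820000) = 0.321146
  f(2.060000) = -0.147293
  x_2 = 2.060000 - (-0.147293)×(2.060000 - 0.820000)/(-0.147293 - 0.321146)
       = 1.670103
Iteration 2:
  f(2.060000) = -0.147293
  f(1.670103) = 0.160022
  x_3 = 1.670103 - 0.160022×(1.670103 - 2.060000)/(0.160022 - (-0.147293))
       = 1.873126
Iteration 3:
  f(1.670103) = 0.160022
  f(1.873126) = 0.018082
  x_4 = 1.873126 - 0.018082×(1.873126 - 1.670103)/(0.018082 - 0.160022)
       = 1.898990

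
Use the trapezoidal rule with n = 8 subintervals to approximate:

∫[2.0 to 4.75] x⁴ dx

f(x) = x⁴
a = 2.0, b = 4.75, n = 8
h = (b - a)/n = 0.343750

Trapezoidal rule: (h/2)[f(x₀) + 2f(x₁) + 2f(x₂) + ... + f(xₙ)]

x_0 = 2.0000, f(x_0) = 16.000000, coefficient = 1
x_1 = 2.3438, f(x_1) = 30.174851, coefficient = 2
x_2 = 2.6875, f(x_2) = 52.166763, coefficient = 2
x_3 = 3.0312, f(x_3) = 84.428102, coefficient = 2
x_4 = 3.3750, f(x_4) = 129.746338, coefficient = 2
x_5 = 3.7188, f(x_5) = 191.244050, coefficient = 2
x_6 = 4.0625, f(x_6) = 272.378922, coefficient = 2
x_7 = 4.4062, f(x_7) = 376.943742, coefficient = 2
x_8 = 4.7500, f(x_8) = 509.066406, coefficient = 1

I ≈ (0.343750/2) × 2799.231941 = 481.117990
Exact value: 477.213086
Error: 3.904904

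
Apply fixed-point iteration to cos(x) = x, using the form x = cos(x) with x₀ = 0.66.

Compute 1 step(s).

Equation: cos(x) = x
Fixed-point form: x = cos(x)
x₀ = 0.66

x_1 = g(0.660000) = 0.789992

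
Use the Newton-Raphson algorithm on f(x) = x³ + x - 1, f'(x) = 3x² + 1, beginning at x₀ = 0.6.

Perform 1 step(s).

f(x) = x³ + x - 1
f'(x) = 3x² + 1
x₀ = 0.6

Newton-Raphson formula: x_{n+1} = x_n - f(x_n)/f'(x_n)

Iteration 1:
  f(0.600000) = -0.184000
  f'(0.600000) = 2.080000
  x_1 = 0.600000 - (-0.184000)/2.080000 = 0.688462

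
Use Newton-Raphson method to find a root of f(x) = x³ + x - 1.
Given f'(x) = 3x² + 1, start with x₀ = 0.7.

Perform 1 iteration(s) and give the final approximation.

f(x) = x³ + x - 1
f'(x) = 3x² + 1
x₀ = 0.7

Newton-Raphson formula: x_{n+1} = x_n - f(x_n)/f'(x_n)

Iteration 1:
  f(0.700000) = 0.043000
  f'(0.700000) = 2.470000
  x_1 = 0.700000 - 0.043000/2.470000 = 0.682591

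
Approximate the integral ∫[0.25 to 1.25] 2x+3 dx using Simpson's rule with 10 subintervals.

f(x) = 2x+3
a = 0.25, b = 1.25, n = 10
h = (b - a)/n = 0.100000

Simpson's rule: (h/3)[f(x₀) + 4f(x₁) + 2f(x₂) + ... + f(xₙ)]

x_0 = 0.2500, f(x_0) = 3.500000, coefficient = 1
x_1 = 0.3500, f(x_1) = 3.700000, coefficient = 4
x_2 = 0.4500, f(x_2) = 3.900000, coefficient = 2
x_3 = 0.5500, f(x_3) = 4.100000, coefficient = 4
x_4 = 0.6500, f(x_4) = 4.300000, coefficient = 2
x_5 = 0.7500, f(x_5) = 4.500000, coefficient = 4
x_6 = 0.8500, f(x_6) = 4.700000, coefficient = 2
x_7 = 0.9500, f(x_7) = 4.900000, coefficient = 4
x_8 = 1.0500, f(x_8) = 5.100000, coefficient = 2
x_9 = 1.1500, f(x_9) = 5.300000, coefficient = 4
x_10 = 1.2500, f(x_10) = 5.500000, coefficient = 1

I ≈ (0.100000/3) × 135.000000 = 4.500000
Exact value: 4.500000
Error: 0.000000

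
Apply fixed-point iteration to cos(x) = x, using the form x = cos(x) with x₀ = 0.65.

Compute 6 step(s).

Equation: cos(x) = x
Fixed-point form: x = cos(x)
x₀ = 0.65

x_1 = g(0.650000) = 0.796084
x_2 = g(0.796084) = 0.699511
x_3 = g(0.699511) = 0.765157
x_4 = g(0.765157) = 0.721273
x_5 = g(0.721273) = 0.750965
x_6 = g(0.750965) = 0.731030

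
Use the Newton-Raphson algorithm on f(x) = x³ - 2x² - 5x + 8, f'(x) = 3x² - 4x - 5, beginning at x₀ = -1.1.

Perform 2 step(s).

f(x) = x³ - 2x² - 5x + 8
f'(x) = 3x² - 4x - 5
x₀ = -1.1

Newton-Raphson formula: x_{n+1} = x_n - f(x_n)/f'(x_n)

Iteration 1:
  f(-1.100000) = 9.749000
  f'(-1.100000) = 3.030000
  x_1 = -1.100000 - 9.749000/3.030000 = -4.317492
Iteration 2:
  f(-4.317492) = -88.175231
  f'(-4.317492) = 68.192172
  x_2 = -4.317492 - (-88.175231)/68.192172 = -3.024451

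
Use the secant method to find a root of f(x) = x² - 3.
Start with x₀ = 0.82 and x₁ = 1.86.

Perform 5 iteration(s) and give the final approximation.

f(x) = x² - 3
x₀ = 0.82, x₁ = 1.86

Secant formula: x_{n+1} = x_n - f(x_n)(x_n - x_{n-1})/(f(x_n) - f(x_{n-1}))

Iteration 1:
  f(0.820000) = -2.327600
  f(1.860000) = 0.459600
  x_2 = 1.860000 - 0.459600×(1.860000 - 0.820000)/(0.459600 - (-2.327600))
       = 1.688507
Iteration 2:
  f(1.860000) = 0.459600
  f(1.688507) = -0.148943
  x_3 = 1.688507 - (-0.148943)×(1.688507 - 1.860000)/(-0.148943 - 0.459600)
       = 1.730481
Iteration 3:
  f(1.688507) = -0.148943
  f(1.730481) = -0.005436
  x_4 = 1.730481 - (-0.005436)×(1.730481 - 1.688507)/(-0.005436 - (-0.148943))
       = 1.732071
Iteration 4:
  f(1.730481) = -0.005436
  f(1.732071) = 0.000069
  x_5 = 1.732071 - 0.000069×(1.732071 - 1.730481)/(0.000069 - (-0.005436))
       = 1.732051
Iteration 5:
  f(1.732071) = 0.000069
  f(1.732051) = 0.000000
  x_6 = 1.732051 - 0.000000×(1.732051 - 1.732071)/(0.000000 - 0.000069)
       = 1.732051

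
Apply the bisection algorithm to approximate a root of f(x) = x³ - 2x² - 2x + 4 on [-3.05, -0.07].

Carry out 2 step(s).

f(x) = x³ - 2x² - 2x + 4
Initial interval: [-3.05, -0.07]

Iteration 1:
  c_1 = (-3.050000 + (-0.070000))/2 = -1.560000
  f(c_1) = f(-1.560000) = -1.543616
  f(a) × f(c) ≥ 0, new interval: [-1.560000, -0.070000]
Iteration 2:
  c_2 = (-1.560000 + (-0.070000))/2 = -0.815000
  f(c_2) = f(-0.815000) = 3.760207
  f(a) × f(c) < 0, new interval: [-1.560000, -0.815000]

After 2 iteration(s), the approximation is c_2 = -0.815000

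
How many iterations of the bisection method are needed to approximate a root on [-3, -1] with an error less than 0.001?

We need (b-a)/2^n ≤ 0.001
(-1 - (-3))/2^n ≤ 0.001
2/2^n ≤ 0.001
2^n ≥ 2000
n ≥ log₂(2000) = 10.97
n ≥ 11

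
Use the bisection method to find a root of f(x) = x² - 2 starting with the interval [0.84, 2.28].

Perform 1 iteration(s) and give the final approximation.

f(x) = x² - 2
Initial interval: [0.84, 2.28]

Iteration 1:
  c_1 = (0.840000 + 2.280000)/2 = 1.560000
  f(c_1) = f(1.560000) = 0.433600
  f(a) × f(c) < 0, new interval: [0.840000, 1.560000]

After 1 iteration(s), the approximation is c_1 = 1.560000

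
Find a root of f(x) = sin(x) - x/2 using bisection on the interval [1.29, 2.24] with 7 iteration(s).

f(x) = sin(x) - x/2
Initial interval: [1.29, 2.24]

Iteration 1:
  c_1 = (1.290000 + 2.240000)/2 = 1.765000
  f(c_1) = f(1.765000) = 0.098702
  f(a) × f(c) ≥ 0, new interval: [1.765000, 2.240000]
Iteration 2:
  c_2 = (1.765000 + 2.240000)/2 = 2.002500
  f(c_2) = f(2.002500) = -0.092996
  f(a) × f(c) < 0, new interval: [1.765000, 2.002500]
Iteration 3:
  c_3 = (1.765000 + 2.002500)/2 = 1.883750
  f(c_3) = f(1.883750) = 0.009553
  f(a) × f(c) ≥ 0, new interval: [1.883750, 2.002500]
Iteration 4:
  c_4 = (1.883750 + 2.002500)/2 = 1.943125
  f(c_4) = f(1.943125) = -0.040080
  f(a) × f(c) < 0, new interval: [1.883750, 1.943125]
Iteration 5:
  c_5 = (1.883750 + 1.943125)/2 = 1.913438
  f(c_5) = f(1.913438) = -0.014848
  f(a) × f(c) < 0, new interval: [1.883750, 1.913438]
Iteration 6:
  c_6 = (1.883750 + 1.913438)/2 = 1.898594
  f(c_6) = f(1.898594) = -0.002543
  f(a) × f(c) < 0, new interval: [1.883750, 1.898594]
Iteration 7:
  c_7 = (1.883750 + 1.898594)/2 = 1.891172
  f(c_7) = f(1.891172) = 0.003531
  f(a) × f(c) ≥ 0, new interval: [1.891172, 1.898594]

After 7 iteration(s), the approximation is c_7 = 1.891172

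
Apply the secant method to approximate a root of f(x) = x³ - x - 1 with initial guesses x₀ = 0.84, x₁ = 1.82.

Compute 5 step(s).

f(x) = x³ - x - 1
x₀ = 0.84, x₁ = 1.82

Secant formula: x_{n+1} = x_n - f(x_n)(x_n - x_{n-1})/(f(x_n) - f(x_{n-1}))

Iteration 1:
  f(0.840000) = -1.247296
  f(1.820000) = 3.208568
  x_2 = 1.820000 - 3.208568×(1.820000 - 0.840000)/(3.208568 - (-1.247296))
       = 1.114324
Iteration 2:
  f(1.820000) = 3.208568
  f(1.114324) = -0.730648
  x_3 = 1.114324 - (-0.730648)×(1.114324 - 1.820000)/(-0.730648 - 3.208568)
       = 1.245213
Iteration 3:
  f(1.114324) = -0.730648
  f(1.245213) = -0.314441
  x_4 = 1.245213 - (-0.314441)×(1.245213 - 1.114324)/(-0.314441 - (-0.730648))
       = 1.344099
Iteration 4:
  f(1.245213) = -0.314441
  f(1.344099) = 0.084152
  x_5 = 1.344099 - 0.084152×(1.344099 - 1.245213)/(0.084152 - (-0.314441))
       = 1.323222
Iteration 5:
  f(1.344099) = 0.084152
  f(1.323222) = -0.006372
  x_6 = 1.323222 - (-0.006372)×(1.323222 - 1.344099)/(-0.006372 - 0.084152)
       = 1.324691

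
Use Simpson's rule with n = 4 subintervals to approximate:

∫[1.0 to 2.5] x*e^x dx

f(x) = x*e^x
a = 1.0, b = 2.5, n = 4
h = (b - a)/n = 0.375000

Simpson's rule: (h/3)[f(x₀) + 4f(x₁) + 2f(x₂) + ... + f(xₙ)]

x_0 = 1.0000, f(x_0) = 2.718282, coefficient = 1
x_1 = 1.3750, f(x_1) = 5.438230, coefficient = 4
x_2 = 1.7500, f(x_2) = 10.070555, coefficient = 2
x_3 = 2.1250, f(x_3) = 17.792407, coefficient = 4
x_4 = 2.5000, f(x_4) = 30.456235, coefficient = 1

I ≈ (0.375000/3) × 146.238177 = 18.279772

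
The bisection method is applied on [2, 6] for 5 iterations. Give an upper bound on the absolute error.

Bisection error bound: |error| ≤ (b-a)/2^n
|error| ≤ (6 - 2)/2^5 = 4/2^5
|error| ≤ 0.1250000000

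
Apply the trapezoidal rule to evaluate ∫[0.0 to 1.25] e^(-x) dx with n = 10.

f(x) = e^(-x)
a = 0.0, b = 1.25, n = 10
h = (b - a)/n = 0.125000

Trapezoidal rule: (h/2)[f(x₀) + 2f(x₁) + 2f(x₂) + ... + f(xₙ)]

x_0 = 0.0000, f(x_0) = 1.000000, coefficient = 1
x_1 = 0.1250, f(x_1) = 0.882497, coefficient = 2
x_2 = 0.2500, f(x_2) = 0.778801, coefficient = 2
x_3 = 0.3750, f(x_3) = 0.687289, coefficient = 2
x_4 = 0.5000, f(x_4) = 0.606531, coefficient = 2
x_5 = 0.6250, f(x_5) = 0.535261, coefficient = 2
x_6 = 0.7500, f(x_6) = 0.472367, coefficient = 2
x_7 = 0.8750, f(x_7) = 0.416862, coefficient = 2
x_8 = 1.0000, f(x_8) = 0.367879, coefficient = 2
x_9 = 1.1250, f(x_9) = 0.324652, coefficient = 2
x_10 = 1.2500, f(x_10) = 0.286505, coefficient = 1

I ≈ (0.125000/2) × 11.430784 = 0.714424
Exact value: 0.713495
Error: 0.000929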